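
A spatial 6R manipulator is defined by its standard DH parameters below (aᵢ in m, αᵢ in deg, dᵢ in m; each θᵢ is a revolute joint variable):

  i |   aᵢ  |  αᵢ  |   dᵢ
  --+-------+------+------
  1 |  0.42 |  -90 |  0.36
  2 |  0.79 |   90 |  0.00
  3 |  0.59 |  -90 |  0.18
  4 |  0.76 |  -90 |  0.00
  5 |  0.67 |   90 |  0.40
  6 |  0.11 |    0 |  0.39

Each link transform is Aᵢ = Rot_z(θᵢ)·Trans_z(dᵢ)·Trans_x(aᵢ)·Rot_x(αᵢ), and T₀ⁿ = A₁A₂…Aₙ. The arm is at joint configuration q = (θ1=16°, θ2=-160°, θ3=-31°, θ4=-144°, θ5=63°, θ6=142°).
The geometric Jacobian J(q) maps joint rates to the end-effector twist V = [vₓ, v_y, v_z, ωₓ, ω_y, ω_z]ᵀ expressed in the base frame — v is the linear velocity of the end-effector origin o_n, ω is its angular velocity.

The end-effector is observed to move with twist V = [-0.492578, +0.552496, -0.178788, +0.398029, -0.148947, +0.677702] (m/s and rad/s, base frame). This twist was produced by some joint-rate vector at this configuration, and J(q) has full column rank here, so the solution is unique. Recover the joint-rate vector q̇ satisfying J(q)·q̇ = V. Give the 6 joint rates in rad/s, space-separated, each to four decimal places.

o_n = [-0.3631, -0.2783, -0.7848]
J₁: ẑ×o_n = [0.2783, -0.3631, 0.0000], ω = ẑ
J2: z=[-0.2756, 0.9613, 0.0000] o=[0.4037, 0.1158, 0.3600] → [-1.1004, -0.3155, 0.8458, -0.2756, 0.9613, 0.0000]
J3: z=[-0.3288, -0.0943, -0.9397] o=[-0.3099, -0.0889, 0.6302] → [-0.0446, -0.4151, 0.0573, -0.3288, -0.0943, -0.9397]
J4: z=[-0.7015, 0.6906, 0.1762] o=[-0.7421, -0.5289, 0.6340] → [-1.0239, -0.9285, -0.4375, -0.7015, 0.6906, 0.1762]
J5: z=[-0.6376, -0.4978, -0.5879] o=[-0.5002, -0.1301, 0.0340] → [0.3205, -0.6027, 0.1627, -0.6376, -0.4978, -0.5879]
J6: z=[-0.0349, 0.7811, -0.6235] o=[-0.2397, -0.5819, -0.5465] → [0.0032, 0.0687, 0.0859, -0.0349, 0.7811, -0.6235]
q̇ = J⁺·V = [-0.6260, 0.0580, -0.5940, 0.1320, -0.4480, -0.7360]

-0.6260 0.0580 -0.5940 0.1320 -0.4480 -0.7360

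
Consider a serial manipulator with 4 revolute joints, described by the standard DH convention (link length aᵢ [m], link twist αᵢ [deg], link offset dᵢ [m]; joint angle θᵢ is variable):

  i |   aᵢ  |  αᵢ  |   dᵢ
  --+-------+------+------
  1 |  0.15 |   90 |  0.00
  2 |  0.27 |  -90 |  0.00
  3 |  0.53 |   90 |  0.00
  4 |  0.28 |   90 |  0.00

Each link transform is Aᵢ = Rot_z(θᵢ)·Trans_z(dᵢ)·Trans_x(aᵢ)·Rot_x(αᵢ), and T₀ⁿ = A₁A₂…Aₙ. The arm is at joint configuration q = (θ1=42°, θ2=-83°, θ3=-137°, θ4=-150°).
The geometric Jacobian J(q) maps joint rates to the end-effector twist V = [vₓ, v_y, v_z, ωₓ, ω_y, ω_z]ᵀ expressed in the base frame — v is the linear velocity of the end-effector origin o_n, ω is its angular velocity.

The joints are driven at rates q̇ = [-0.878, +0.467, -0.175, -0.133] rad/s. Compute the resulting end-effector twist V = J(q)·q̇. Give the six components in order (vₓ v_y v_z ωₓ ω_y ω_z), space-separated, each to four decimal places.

-0.1019 -0.0468 -0.0370 0.2567 -0.5282 -0.9894

o_n = [0.1448, -0.1335, -0.0763]
J₁: ẑ×o_n = [0.1335, 0.1448, -0.0000], ω = ẑ
J2: z=[0.6691, -0.7431, 0.0000] o=[0.1115, 0.1004, 0.0000] → [0.0567, 0.0511, -0.1317, 0.6691, -0.7431, 0.0000]
J3: z=[0.7376, 0.6641, 0.1219] o=[0.1359, 0.1224, -0.2680] → [0.1585, -0.1403, -0.1946, 0.7376, 0.6641, 0.1219]
J4: z=[-0.5511, 0.4879, 0.6769] o=[0.3427, -0.1778, 0.1167] → [-0.1242, -0.2404, 0.0721, -0.5511, 0.4879, 0.6769]
V = J·q̇ = [-0.1019, -0.0468, -0.0370, 0.2567, -0.5282, -0.9894]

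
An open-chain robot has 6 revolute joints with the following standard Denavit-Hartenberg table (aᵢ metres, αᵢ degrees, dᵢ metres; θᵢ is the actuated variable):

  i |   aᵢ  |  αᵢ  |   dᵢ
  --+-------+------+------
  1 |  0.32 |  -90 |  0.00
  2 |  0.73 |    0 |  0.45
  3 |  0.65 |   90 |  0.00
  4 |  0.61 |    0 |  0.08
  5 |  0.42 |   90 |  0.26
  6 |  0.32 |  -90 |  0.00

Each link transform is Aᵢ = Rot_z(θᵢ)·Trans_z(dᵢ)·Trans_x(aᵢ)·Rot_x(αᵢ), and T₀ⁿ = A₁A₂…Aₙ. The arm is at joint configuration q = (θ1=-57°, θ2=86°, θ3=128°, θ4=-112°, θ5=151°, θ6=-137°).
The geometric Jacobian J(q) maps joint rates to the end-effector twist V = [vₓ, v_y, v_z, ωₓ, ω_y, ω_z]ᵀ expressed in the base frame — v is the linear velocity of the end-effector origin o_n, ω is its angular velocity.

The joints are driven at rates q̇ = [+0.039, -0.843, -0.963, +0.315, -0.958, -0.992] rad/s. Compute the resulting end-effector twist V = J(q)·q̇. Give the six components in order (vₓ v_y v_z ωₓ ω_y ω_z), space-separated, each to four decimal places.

-0.2449 -0.1878 -1.0723 -0.3904 -1.2994 0.2230

o_n = [-0.0894, 0.1404, -0.5127]
J₁: ẑ×o_n = [-0.1404, -0.0894, 0.0000], ω = ẑ
J2: z=[0.8387, 0.5446, 0.0000] o=[0.1743, -0.2684, 0.0000] → [-0.2792, 0.4299, 0.4864, 0.8387, 0.5446, 0.0000]
J3: z=[0.8387, 0.5446, 0.0000] o=[0.5794, -0.0660, -0.7282] → [0.1174, -0.1808, 0.5373, 0.8387, 0.5446, 0.0000]
J4: z=[-0.3046, 0.4690, -0.8290] o=[0.2859, 0.3859, -0.3647] → [-0.2730, 0.2661, 0.2508, -0.3046, 0.4690, -0.8290]
J5: z=[-0.3046, 0.4690, -0.8290] o=[-0.1096, -0.0435, -0.5589] → [0.1741, -0.0027, -0.0654, -0.3046, 0.4690, -0.8290]
J6: z=[-0.9359, 0.0143, 0.3519] o=[-0.1145, 0.4494, -0.5919] → [0.1099, 0.0830, 0.2889, -0.9359, 0.0143, 0.3519]
V = J·q̇ = [-0.2449, -0.1878, -1.0723, -0.3904, -1.2994, 0.2230]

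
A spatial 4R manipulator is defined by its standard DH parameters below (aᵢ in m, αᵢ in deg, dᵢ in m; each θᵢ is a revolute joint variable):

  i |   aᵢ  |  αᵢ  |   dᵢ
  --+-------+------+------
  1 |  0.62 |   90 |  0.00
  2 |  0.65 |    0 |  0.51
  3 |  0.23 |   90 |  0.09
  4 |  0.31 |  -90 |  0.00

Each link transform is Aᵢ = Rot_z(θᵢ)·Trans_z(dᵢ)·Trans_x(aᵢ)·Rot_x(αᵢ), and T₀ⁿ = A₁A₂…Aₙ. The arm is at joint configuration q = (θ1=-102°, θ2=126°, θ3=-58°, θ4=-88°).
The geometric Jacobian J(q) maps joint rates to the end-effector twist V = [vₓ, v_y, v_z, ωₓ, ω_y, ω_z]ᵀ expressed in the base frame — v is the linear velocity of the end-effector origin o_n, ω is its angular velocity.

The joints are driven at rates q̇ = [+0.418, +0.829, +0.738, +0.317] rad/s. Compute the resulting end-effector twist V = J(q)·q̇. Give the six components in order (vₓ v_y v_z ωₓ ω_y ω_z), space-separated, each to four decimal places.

o_n = [-0.3521, -0.2606, 0.7491]
J₁: ẑ×o_n = [0.2606, -0.3521, 0.0000], ω = ẑ
J2: z=[-0.9781, 0.2079, 0.0000] o=[-0.1289, -0.6065, 0.0000] → [0.1558, 0.7328, -0.2918, -0.9781, 0.2079, 0.0000]
J3: z=[-0.9781, 0.2079, 0.0000] o=[-0.5483, -0.1267, 0.5259] → [0.0464, 0.2184, 0.0902, -0.9781, 0.2079, 0.0000]
J4: z=[-0.1928, -0.9069, -0.3746] o=[-0.6543, -0.1923, 0.7391] → [-0.0347, -0.1113, 0.2873, -0.1928, -0.9069, -0.3746]
V = J·q̇ = [0.2613, 0.5862, -0.0843, -1.5939, 0.0383, 0.2992]

0.2613 0.5862 -0.0843 -1.5939 0.0383 0.2992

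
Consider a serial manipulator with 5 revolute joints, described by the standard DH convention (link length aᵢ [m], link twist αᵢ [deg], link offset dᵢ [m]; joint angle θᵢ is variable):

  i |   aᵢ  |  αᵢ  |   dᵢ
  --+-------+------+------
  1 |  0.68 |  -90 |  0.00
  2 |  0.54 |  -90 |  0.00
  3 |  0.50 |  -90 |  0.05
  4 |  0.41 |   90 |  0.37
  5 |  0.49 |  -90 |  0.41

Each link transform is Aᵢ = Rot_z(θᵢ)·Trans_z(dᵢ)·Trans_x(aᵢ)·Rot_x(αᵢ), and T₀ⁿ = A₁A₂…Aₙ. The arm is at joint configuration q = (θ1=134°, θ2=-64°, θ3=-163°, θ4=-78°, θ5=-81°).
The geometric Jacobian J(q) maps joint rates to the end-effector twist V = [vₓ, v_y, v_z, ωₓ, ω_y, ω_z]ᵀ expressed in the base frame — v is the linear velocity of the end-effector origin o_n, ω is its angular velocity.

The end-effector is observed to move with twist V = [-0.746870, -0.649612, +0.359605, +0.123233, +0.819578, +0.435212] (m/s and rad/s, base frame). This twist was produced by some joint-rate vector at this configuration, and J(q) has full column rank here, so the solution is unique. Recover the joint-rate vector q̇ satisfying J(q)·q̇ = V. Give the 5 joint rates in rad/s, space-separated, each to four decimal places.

o_n = [-0.9137, 1.0188, 0.0154]
J₁: ẑ×o_n = [-1.0188, -0.9137, 0.0000], ω = ẑ
J2: z=[-0.7193, -0.6947, 0.0000] o=[-0.4724, 0.4892, 0.0000] → [-0.0107, 0.0111, -0.6876, -0.7193, -0.6947, 0.0000]
J3: z=[-0.6244, 0.6465, -0.4384] o=[-0.6368, 0.6594, 0.4853] → [-0.1463, -0.1720, -0.0454, -0.6244, 0.6465, -0.4384]
J4: z=[-0.7769, -0.5721, 0.2628] o=[-0.6276, 0.4394, 0.0337] → [-0.1418, -0.0894, -0.6139, -0.7769, -0.5721, 0.2628]
J5: z=[-0.2089, 0.6281, 0.7496] o=[-1.1585, 0.4440, -0.1182] → [-0.3470, 0.2114, -0.2739, -0.2089, 0.6281, 0.7496]
q̇ = J⁺·V = [0.6660, -0.3140, 0.5300, -0.3250, 0.1160]

0.6660 -0.3140 0.5300 -0.3250 0.1160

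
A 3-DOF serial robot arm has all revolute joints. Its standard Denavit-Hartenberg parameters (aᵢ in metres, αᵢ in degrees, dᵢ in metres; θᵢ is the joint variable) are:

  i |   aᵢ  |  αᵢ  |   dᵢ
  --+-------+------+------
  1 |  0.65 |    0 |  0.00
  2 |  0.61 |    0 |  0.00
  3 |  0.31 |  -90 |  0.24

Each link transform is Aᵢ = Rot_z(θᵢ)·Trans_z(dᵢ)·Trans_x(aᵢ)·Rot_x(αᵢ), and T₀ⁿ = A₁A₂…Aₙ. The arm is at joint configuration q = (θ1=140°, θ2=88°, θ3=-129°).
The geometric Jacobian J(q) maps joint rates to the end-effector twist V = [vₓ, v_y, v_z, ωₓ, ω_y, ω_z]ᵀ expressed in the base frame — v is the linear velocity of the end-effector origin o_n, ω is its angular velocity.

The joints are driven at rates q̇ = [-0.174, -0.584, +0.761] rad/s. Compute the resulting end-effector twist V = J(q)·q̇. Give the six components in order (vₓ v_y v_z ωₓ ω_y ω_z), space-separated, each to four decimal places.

-0.2718 0.3959 0.0000 0.0000 0.0000 0.0030

o_n = [-0.9546, 0.2707, 0.2400]
J₁: ẑ×o_n = [-0.2707, -0.9546, 0.0000], ω = ẑ
J2: z=[0.0000, 0.0000, 1.0000] o=[-0.4979, 0.4178, 0.0000] → [0.1471, -0.4567, 0.0000, 0.0000, 0.0000, 1.0000]
J3: z=[0.0000, 0.0000, 1.0000] o=[-0.9061, -0.0355, 0.0000] → [-0.3062, -0.0485, 0.0000, 0.0000, 0.0000, 1.0000]
V = J·q̇ = [-0.2718, 0.3959, 0.0000, 0.0000, 0.0000, 0.0030]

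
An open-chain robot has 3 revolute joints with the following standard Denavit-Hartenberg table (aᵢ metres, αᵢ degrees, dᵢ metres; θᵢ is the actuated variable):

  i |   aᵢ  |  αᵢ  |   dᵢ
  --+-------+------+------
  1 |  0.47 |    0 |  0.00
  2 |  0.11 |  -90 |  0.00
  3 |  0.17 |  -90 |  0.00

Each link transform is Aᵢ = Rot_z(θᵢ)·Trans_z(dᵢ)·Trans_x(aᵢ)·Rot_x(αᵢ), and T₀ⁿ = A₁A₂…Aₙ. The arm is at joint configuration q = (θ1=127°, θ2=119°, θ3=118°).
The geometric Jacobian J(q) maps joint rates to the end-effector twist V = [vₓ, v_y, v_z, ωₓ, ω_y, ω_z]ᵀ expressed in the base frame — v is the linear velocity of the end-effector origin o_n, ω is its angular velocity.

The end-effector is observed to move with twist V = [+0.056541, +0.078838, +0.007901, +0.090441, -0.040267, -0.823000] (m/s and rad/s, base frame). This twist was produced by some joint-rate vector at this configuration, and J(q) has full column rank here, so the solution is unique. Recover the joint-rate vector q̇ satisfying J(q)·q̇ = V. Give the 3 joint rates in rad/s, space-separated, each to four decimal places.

-0.1950 -0.6280 0.0990

o_n = [-0.2951, 0.3478, -0.1501]
J₁: ẑ×o_n = [-0.3478, -0.2951, 0.0000], ω = ẑ
J2: z=[0.0000, 0.0000, 1.0000] o=[-0.2829, 0.3754, 0.0000] → [0.0276, -0.0123, 0.0000, 0.0000, 0.0000, 1.0000]
J3: z=[0.9135, -0.4067, 0.0000] o=[-0.3276, 0.2749, 0.0000] → [0.0611, 0.1371, 0.0798, 0.9135, -0.4067, 0.0000]
q̇ = J⁺·V = [-0.1950, -0.6280, 0.0990]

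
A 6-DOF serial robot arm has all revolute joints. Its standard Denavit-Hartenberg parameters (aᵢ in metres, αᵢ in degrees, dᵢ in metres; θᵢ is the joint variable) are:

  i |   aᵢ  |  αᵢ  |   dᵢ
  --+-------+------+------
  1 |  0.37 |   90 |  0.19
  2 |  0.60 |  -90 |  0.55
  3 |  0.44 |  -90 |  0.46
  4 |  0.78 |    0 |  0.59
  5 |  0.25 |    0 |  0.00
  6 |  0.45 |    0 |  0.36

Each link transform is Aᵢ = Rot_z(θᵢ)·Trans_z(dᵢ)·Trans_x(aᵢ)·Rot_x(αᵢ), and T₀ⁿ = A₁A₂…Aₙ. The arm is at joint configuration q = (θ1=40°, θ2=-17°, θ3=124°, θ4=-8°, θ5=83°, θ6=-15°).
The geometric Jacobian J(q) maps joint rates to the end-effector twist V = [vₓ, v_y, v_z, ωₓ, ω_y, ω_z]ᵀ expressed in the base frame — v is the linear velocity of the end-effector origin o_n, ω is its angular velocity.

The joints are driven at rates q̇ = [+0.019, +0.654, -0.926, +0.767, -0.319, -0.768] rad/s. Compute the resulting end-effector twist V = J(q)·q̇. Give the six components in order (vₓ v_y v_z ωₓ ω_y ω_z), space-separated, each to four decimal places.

-0.8166 1.3745 -1.3571 0.2923 -0.3749 -0.9441

o_n = [-0.5888, -0.2799, 0.4305]
J₁: ẑ×o_n = [0.2799, -0.5888, 0.0000], ω = ẑ
J2: z=[0.6428, -0.7660, 0.0000] o=[0.2834, 0.2378, 0.1900] → [-0.1843, -0.1546, -1.0010, 0.6428, -0.7660, 0.0000]
J3: z=[0.2240, 0.1879, 0.9563] o=[1.0765, 0.1853, 0.0146] → [0.5231, -1.6857, 0.2088, 0.2240, 0.1879, 0.9563]
J4: z=[-0.2479, -0.9380, 0.2424] o=[0.7648, 0.4000, 0.5264] → [0.2547, -0.3519, -1.1012, -0.2479, -0.9380, 0.2424]
J5: z=[-0.2479, -0.9380, 0.2424] o=[-0.0852, 0.0920, 0.8995] → [0.5300, -0.2383, -0.3802, -0.2479, -0.9380, 0.2424]
J6: z=[-0.2479, -0.9380, 0.2424] o=[-0.2002, 0.0655, 0.6792] → [0.3169, -0.1558, -0.2789, -0.2479, -0.9380, 0.2424]
V = J·q̇ = [-0.8166, 1.3745, -1.3571, 0.2923, -0.3749, -0.9441]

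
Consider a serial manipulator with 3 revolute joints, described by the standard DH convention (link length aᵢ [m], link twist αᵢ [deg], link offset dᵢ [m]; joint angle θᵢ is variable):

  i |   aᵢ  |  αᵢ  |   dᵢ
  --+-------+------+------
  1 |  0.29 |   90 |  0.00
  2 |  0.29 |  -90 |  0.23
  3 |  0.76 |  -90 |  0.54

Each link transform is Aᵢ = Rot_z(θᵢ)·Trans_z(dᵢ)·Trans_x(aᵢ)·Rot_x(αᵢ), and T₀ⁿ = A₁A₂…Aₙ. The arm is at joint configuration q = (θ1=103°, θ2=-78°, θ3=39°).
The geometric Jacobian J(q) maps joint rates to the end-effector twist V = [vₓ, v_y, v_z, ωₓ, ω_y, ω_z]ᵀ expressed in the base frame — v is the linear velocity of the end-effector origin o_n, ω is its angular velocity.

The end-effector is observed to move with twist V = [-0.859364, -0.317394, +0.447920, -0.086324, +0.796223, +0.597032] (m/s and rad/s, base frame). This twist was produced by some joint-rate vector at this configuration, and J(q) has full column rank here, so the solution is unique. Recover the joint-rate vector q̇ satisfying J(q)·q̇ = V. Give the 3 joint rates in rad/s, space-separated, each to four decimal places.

0.4280 0.0950 0.8130

o_n = [-0.4672, 0.9198, -0.7491]
J₁: ẑ×o_n = [-0.9198, -0.4672, 0.0000], ω = ẑ
J2: z=[0.9744, 0.2250, 0.0000] o=[-0.0652, 0.2826, 0.0000] → [-0.1685, 0.7299, 0.7113, 0.9744, 0.2250, 0.0000]
J3: z=[-0.2200, 0.9531, 0.2079] o=[0.1453, 0.3931, -0.2837] → [-0.5531, -0.2298, 0.4678, -0.2200, 0.9531, 0.2079]
q̇ = J⁺·V = [0.4280, 0.0950, 0.8130]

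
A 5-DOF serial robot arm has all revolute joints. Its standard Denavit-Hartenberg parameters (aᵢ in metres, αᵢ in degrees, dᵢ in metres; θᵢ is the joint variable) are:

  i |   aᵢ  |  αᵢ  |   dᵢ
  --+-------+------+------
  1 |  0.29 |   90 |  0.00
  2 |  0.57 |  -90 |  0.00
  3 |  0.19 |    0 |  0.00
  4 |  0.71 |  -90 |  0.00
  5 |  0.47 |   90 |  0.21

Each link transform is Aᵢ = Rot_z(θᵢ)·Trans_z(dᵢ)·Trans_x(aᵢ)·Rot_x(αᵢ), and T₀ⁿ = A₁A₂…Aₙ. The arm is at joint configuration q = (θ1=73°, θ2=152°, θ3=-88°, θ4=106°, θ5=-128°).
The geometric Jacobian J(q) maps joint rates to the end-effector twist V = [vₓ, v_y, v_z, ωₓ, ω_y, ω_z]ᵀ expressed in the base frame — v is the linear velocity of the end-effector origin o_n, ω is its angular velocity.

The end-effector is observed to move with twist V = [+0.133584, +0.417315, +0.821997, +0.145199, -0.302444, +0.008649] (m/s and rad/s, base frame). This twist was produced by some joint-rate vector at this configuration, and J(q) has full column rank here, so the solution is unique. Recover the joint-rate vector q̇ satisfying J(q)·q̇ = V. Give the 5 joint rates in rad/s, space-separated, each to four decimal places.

-0.1690 -0.7000 0.4770 -0.5180 -0.9750

o_n = [-0.3351, -0.6180, 0.1010]
J₁: ẑ×o_n = [0.6180, -0.3351, 0.0000], ω = ẑ
J2: z=[0.9563, -0.2924, 0.0000] o=[0.0848, 0.2773, 0.0000] → [-0.0295, -0.0966, -0.9789, 0.9563, -0.2924, 0.0000]
J3: z=[-0.1373, -0.4490, -0.8829] o=[-0.0624, -0.2040, 0.2676] → [-0.2908, 0.2180, -0.0656, -0.1373, -0.4490, -0.8829]
J4: z=[-0.1373, -0.4490, -0.8829] o=[0.1175, -0.2651, 0.2707] → [-0.2354, 0.3764, -0.1548, -0.1373, -0.4490, -0.8829]
J5: z=[-0.8297, 0.5390, -0.1451] o=[-0.2666, -0.7711, 0.5877] → [-0.2401, -0.3939, -0.0901, -0.8297, 0.5390, -0.1451]
q̇ = J⁺·V = [-0.1690, -0.7000, 0.4770, -0.5180, -0.9750]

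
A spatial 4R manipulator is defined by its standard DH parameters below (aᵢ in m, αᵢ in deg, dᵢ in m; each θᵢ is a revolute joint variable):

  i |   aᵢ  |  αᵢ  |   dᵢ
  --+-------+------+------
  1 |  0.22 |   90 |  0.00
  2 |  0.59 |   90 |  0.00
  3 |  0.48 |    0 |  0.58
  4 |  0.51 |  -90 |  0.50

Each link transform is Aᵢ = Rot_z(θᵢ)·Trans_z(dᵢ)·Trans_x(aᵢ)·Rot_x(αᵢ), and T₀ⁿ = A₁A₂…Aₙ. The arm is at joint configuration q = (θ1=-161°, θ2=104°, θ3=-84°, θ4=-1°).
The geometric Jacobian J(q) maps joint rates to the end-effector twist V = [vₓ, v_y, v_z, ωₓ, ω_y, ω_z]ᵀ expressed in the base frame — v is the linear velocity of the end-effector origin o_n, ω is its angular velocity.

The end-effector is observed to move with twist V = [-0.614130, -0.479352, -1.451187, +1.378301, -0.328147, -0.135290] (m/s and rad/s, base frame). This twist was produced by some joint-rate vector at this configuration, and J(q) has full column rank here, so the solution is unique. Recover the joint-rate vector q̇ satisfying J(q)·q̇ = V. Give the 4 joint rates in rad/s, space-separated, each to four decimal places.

o_n = [-0.7214, -1.2906, 0.9256]
J₁: ẑ×o_n = [1.2906, -0.7214, 0.0000], ω = ẑ
J2: z=[-0.3256, 0.9455, 0.0000] o=[-0.2080, -0.0716, 0.0000] → [0.8751, 0.3013, 0.8823, -0.3256, 0.9455, 0.0000]
J3: z=[-0.9174, -0.3159, 0.2419] o=[-0.0731, -0.0252, 0.5725] → [0.1946, 0.1671, 0.9562, -0.9174, -0.3159, 0.2419]
J4: z=[-0.9174, -0.3159, 0.2419] o=[-0.4383, -0.6558, 0.7615] → [0.1017, 0.0820, 0.4930, -0.9174, -0.3159, 0.2419]
q̇ = J⁺·V = [0.1630, -0.7590, -0.3750, -0.8580]

0.1630 -0.7590 -0.3750 -0.8580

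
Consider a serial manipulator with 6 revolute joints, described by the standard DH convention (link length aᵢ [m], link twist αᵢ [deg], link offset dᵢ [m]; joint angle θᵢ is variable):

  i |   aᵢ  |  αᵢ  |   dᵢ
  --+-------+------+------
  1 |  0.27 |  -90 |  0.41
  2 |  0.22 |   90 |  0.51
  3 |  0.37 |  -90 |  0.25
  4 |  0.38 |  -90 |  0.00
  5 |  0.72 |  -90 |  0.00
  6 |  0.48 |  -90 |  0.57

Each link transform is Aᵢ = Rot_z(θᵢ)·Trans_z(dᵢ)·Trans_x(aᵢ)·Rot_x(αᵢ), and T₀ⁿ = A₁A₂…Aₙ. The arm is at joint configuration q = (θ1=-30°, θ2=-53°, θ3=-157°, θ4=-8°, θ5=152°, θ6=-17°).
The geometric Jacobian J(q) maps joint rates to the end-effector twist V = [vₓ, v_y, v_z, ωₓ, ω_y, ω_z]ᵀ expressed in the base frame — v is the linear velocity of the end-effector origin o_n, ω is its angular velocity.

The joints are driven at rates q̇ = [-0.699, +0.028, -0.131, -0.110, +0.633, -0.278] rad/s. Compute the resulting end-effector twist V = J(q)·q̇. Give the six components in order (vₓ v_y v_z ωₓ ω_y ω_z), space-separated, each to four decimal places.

0.1222 -1.6279 0.1066 0.4701 0.0407 -1.4148

o_n = [0.9868, 0.3117, 0.9487]
J₁: ẑ×o_n = [-0.3117, 0.9868, 0.0000], ω = ẑ
J2: z=[0.5000, 0.8660, 0.0000] o=[0.2338, -0.1350, 0.4100] → [0.4666, -0.2694, -0.4288, 0.5000, 0.8660, 0.0000]
J3: z=[-0.6916, 0.3993, 0.6018] o=[0.6035, 0.2405, 0.5857] → [0.1021, 0.4818, -0.2023, -0.6916, 0.3993, 0.6018]
J4: z=[-0.2566, -0.9148, 0.3121] o=[0.1808, 0.3176, 0.4641] → [-0.4414, 0.3759, 0.7388, -0.2566, -0.9148, 0.3121]
J5: z=[0.5909, -0.4040, -0.6983] o=[-0.1098, 0.3156, 0.2193] → [-0.2974, -1.1968, 0.4407, 0.5909, -0.4040, -0.6983]
J6: z=[0.1325, -0.8052, 0.5780] o=[0.4631, 0.6281, 0.5234] → [-0.1596, 0.2464, 0.3798, 0.1325, -0.8052, 0.5780]
V = J·q̇ = [0.1222, -1.6279, 0.1066, 0.4701, 0.0407, -1.4148]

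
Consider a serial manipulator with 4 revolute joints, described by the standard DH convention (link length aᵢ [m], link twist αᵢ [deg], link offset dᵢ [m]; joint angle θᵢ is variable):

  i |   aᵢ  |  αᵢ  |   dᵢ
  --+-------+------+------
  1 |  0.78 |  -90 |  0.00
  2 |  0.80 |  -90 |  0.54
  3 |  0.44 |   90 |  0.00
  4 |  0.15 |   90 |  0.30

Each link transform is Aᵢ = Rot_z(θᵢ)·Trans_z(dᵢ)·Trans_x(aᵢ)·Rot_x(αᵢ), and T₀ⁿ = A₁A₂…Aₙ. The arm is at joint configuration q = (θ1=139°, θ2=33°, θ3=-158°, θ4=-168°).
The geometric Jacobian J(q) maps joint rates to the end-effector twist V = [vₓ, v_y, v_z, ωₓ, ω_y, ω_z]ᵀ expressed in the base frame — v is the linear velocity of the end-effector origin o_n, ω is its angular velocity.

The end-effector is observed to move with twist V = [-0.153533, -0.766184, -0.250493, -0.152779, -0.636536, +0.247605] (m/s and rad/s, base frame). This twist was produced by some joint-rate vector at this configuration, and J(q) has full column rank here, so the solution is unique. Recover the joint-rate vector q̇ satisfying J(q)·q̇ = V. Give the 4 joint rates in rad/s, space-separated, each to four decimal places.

o_n = [-1.1085, 0.4711, -0.2002]
J₁: ẑ×o_n = [-0.4711, -1.1085, 0.0000], ω = ẑ
J2: z=[-0.6561, -0.7547, 0.0000] o=[-0.5887, 0.5117, 0.0000] → [0.1511, -0.1314, -0.3656, -0.6561, -0.7547, 0.0000]
J3: z=[0.4110, -0.3573, -0.8387] o=[-1.4493, 0.5444, -0.4357] → [-0.1456, -0.3826, 0.0917, 0.4110, -0.3573, -0.8387]
J4: z=[0.8454, 0.4936, 0.2040] o=[-1.2992, 0.1955, -0.2135] → [-0.0497, 0.0277, 0.1388, 0.8454, 0.4936, 0.2040]
q̇ = J⁺·V = [0.4710, 0.9070, 0.3520, 0.3520]

0.4710 0.9070 0.3520 0.3520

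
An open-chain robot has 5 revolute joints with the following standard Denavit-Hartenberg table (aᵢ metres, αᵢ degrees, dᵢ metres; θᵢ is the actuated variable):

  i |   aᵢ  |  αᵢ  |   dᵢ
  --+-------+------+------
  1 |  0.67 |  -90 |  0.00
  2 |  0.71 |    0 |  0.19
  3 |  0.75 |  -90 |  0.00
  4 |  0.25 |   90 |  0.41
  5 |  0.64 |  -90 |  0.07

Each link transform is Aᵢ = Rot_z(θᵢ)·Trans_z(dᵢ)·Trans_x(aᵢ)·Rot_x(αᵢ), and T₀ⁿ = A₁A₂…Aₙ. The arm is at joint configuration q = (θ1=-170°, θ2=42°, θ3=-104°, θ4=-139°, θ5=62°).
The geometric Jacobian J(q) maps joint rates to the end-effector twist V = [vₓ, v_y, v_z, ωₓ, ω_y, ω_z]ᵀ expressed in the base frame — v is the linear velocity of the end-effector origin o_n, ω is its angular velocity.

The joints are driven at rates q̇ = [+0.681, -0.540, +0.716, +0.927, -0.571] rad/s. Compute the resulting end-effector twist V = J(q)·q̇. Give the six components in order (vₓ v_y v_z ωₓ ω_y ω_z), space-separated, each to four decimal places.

o_n = [-2.0742, -0.8717, -0.6780]
J₁: ẑ×o_n = [0.8717, -2.0742, 0.0000], ω = ẑ
J2: z=[0.1736, -0.9848, 0.0000] o=[-0.6598, -0.1163, 0.0000] → [0.6677, 0.1177, -1.5241, 0.1736, -0.9848, 0.0000]
J3: z=[0.1736, -0.9848, 0.0000] o=[-1.1464, -0.3951, -0.4751] → [0.1998, 0.0352, -0.9965, 0.1736, -0.9848, 0.0000]
J4: z=[-0.8695, -0.1533, -0.4695] o=[-1.4932, -0.4562, 0.1871] → [-0.0624, -0.4795, 0.2722, -0.8695, -0.1533, -0.4695]
J5: z=[0.1723, 0.7967, -0.5793] o=[-1.7340, -0.6652, -0.1719] → [-0.5228, 0.2843, 0.2355, 0.1723, 0.7967, -0.5793]
V = J·q̇ = [0.6168, -2.0577, 0.2274, -0.8739, -0.7704, 0.5766]

0.6168 -2.0577 0.2274 -0.8739 -0.7704 0.5766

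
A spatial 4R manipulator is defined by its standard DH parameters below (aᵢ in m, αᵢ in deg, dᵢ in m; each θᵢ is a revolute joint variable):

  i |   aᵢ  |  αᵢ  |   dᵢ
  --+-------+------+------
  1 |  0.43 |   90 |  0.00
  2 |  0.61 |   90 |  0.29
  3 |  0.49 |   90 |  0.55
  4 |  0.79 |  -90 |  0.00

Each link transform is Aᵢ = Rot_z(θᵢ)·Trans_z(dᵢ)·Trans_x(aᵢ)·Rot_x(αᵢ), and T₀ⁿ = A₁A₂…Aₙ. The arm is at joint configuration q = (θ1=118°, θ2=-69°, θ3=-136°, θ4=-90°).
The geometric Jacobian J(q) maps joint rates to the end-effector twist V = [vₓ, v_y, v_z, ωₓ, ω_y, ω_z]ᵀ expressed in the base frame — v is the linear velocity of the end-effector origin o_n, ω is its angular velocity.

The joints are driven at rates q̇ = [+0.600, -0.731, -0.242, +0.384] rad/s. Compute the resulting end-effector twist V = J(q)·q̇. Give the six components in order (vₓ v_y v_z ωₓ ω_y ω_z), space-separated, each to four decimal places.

-0.3884 -0.4906 0.0494 -0.4627 -0.0984 0.9358

o_n = [-0.3949, 0.6353, -0.1544]
J₁: ẑ×o_n = [-0.6353, -0.3949, 0.0000], ω = ẑ
J2: z=[0.8829, 0.4695, 0.0000] o=[-0.2019, 0.3797, 0.0000] → [-0.0725, 0.1363, 0.3163, 0.8829, 0.4695, 0.0000]
J3: z=[0.4383, -0.8243, -0.3584] o=[-0.0484, 0.7088, -0.5695] → [-0.3685, -0.0578, -0.3178, 0.4383, -0.8243, -0.3584]
J4: z=[0.7520, 0.1179, 0.6485] o=[-0.0486, -0.0159, -0.4375] → [-0.3889, -0.4375, 0.5305, 0.7520, 0.1179, 0.6485]
V = J·q̇ = [-0.3884, -0.4906, 0.0494, -0.4627, -0.0984, 0.9358]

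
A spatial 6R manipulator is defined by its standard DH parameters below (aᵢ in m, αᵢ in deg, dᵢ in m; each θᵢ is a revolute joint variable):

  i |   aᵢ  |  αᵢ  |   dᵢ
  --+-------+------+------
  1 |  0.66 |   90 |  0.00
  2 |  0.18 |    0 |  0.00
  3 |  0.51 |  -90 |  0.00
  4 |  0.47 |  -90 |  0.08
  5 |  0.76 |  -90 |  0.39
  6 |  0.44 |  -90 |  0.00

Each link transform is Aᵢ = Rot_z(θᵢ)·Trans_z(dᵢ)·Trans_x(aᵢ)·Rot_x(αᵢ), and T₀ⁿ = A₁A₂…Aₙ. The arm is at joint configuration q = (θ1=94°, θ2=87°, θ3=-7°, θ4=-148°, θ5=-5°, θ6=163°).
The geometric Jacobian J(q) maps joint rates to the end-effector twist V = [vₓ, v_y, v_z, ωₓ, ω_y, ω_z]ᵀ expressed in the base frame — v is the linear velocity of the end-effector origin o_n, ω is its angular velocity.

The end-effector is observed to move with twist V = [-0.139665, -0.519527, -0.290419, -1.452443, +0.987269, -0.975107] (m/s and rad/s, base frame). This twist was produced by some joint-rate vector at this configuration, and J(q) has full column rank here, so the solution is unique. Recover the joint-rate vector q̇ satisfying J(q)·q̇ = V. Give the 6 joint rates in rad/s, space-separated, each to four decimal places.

-0.3700 -0.3120 -0.4700 -0.8490 -0.7230 0.3270

o_n = [0.6095, 0.5991, 0.1627]
J₁: ẑ×o_n = [-0.5991, 0.6095, 0.0000], ω = ẑ
J2: z=[0.9976, 0.0698, 0.0000] o=[-0.0460, 0.6584, 0.0000] → [0.0113, -0.1623, -0.1048, 0.9976, 0.0698, 0.0000]
J3: z=[0.9976, 0.0698, 0.0000] o=[-0.0467, 0.6678, 0.1798] → [-0.0012, 0.0170, -0.1143, 0.9976, 0.0698, 0.0000]
J4: z=[0.0687, -0.9824, 0.1736] o=[-0.0529, 0.7561, 0.6820] → [0.5375, 0.1507, 0.6399, 0.0687, -0.9824, 0.1736]
J5: z=[0.8396, 0.1510, 0.5219] o=[0.2059, 0.6259, 0.3034] → [-0.0073, 0.3287, -0.0834, 0.8396, 0.1510, 0.5219]
J6: z=[-0.0215, 0.9691, -0.2458] o=[0.9459, 0.5364, -0.1139] → [0.2834, 0.0886, 0.3247, -0.0215, 0.9691, -0.2458]
q̇ = J⁺·V = [-0.3700, -0.3120, -0.4700, -0.8490, -0.7230, 0.3270]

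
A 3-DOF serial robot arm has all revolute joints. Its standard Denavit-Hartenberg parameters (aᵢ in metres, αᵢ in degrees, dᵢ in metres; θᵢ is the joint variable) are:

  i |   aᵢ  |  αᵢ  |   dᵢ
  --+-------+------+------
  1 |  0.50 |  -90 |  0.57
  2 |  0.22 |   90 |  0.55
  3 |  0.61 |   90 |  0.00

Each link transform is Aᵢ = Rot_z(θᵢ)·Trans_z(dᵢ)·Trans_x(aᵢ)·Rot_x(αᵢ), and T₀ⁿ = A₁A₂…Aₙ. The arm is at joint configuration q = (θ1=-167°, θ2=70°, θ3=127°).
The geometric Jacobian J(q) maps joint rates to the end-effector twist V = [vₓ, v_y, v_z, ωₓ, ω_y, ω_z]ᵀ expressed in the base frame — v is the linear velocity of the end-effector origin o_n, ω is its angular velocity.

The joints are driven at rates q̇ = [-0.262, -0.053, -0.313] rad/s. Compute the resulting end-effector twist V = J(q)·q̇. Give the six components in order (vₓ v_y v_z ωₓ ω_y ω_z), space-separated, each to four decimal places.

-0.3091 -0.0684 -0.1460 0.2747 0.1178 -0.3691

o_n = [-0.2048, -1.1117, 0.7082]
J₁: ẑ×o_n = [1.1117, -0.2048, 0.0000], ω = ẑ
J2: z=[0.2250, -0.9744, 0.0000] o=[-0.4872, -0.1125, 0.5700] → [-0.1347, -0.0311, 0.0503, 0.2250, -0.9744, 0.0000]
J3: z=[-0.9156, -0.2114, 0.3420] o=[-0.4368, -0.6653, 0.3633] → [0.0798, 0.3952, 0.4578, -0.9156, -0.2114, 0.3420]
V = J·q̇ = [-0.3091, -0.0684, -0.1460, 0.2747, 0.1178, -0.3691]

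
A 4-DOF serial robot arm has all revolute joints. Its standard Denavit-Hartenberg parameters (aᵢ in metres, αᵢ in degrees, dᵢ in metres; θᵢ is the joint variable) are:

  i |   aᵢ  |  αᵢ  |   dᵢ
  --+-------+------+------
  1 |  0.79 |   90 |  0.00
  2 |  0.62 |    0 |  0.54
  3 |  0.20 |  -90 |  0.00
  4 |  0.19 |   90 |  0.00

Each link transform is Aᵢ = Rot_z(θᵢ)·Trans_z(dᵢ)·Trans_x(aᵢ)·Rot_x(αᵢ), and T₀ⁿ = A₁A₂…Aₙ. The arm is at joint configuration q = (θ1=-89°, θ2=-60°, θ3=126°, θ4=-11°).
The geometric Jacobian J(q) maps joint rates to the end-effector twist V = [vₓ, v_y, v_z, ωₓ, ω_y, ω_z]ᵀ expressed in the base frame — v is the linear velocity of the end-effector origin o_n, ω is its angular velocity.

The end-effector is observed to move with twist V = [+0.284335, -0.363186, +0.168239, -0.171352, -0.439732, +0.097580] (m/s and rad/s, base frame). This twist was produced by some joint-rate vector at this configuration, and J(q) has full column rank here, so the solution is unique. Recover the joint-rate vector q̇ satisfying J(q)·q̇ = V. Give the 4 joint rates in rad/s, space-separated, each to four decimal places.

o_n = [-0.5542, -1.2671, -0.1838]
J₁: ẑ×o_n = [1.2671, -0.5542, 0.0000], ω = ẑ
J2: z=[-0.9998, -0.0175, 0.0000] o=[0.0138, -0.7899, 0.0000] → [0.0032, -0.1838, 0.4672, -0.9998, -0.0175, 0.0000]
J3: z=[-0.9998, -0.0175, 0.0000] o=[-0.5207, -1.1093, -0.5369] → [-0.0062, 0.3530, 0.1572, -0.9998, -0.0175, 0.0000]
J4: z=[-0.0159, 0.9134, 0.4067] o=[-0.5193, -1.1906, -0.3542] → [0.1867, -0.0115, 0.0331, -0.0159, 0.9134, 0.4067]
q̇ = J⁺·V = [0.2920, 0.5030, -0.3240, -0.4780]

0.2920 0.5030 -0.3240 -0.4780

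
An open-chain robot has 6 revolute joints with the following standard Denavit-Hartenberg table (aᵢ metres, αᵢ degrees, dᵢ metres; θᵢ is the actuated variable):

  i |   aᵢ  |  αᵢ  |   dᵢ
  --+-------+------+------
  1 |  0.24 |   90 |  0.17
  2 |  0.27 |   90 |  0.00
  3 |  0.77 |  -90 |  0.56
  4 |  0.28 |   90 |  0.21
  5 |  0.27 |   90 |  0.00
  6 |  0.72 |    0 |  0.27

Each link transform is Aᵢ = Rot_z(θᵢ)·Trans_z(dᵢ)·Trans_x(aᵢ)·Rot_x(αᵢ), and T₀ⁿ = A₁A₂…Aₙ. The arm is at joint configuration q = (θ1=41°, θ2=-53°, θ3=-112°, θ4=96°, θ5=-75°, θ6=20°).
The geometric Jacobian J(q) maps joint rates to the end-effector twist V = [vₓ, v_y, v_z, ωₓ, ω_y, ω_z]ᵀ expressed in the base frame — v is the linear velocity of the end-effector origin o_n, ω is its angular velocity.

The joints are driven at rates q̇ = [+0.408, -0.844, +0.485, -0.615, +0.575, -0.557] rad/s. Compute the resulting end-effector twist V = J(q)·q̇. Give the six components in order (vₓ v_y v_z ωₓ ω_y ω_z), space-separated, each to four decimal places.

o_n = [-0.7642, 0.1643, 0.6596]
J₁: ẑ×o_n = [-0.1643, -0.7642, 0.0000], ω = ẑ
J2: z=[0.6561, -0.7547, 0.0000] o=[0.1811, 0.1575, 0.1700] → [-0.3695, -0.3212, -0.7089, 0.6561, -0.7547, 0.0000]
J3: z=[-0.6027, -0.5240, -0.6018] o=[0.3038, 0.2641, -0.0456] → [-0.4295, 1.0678, -0.4994, -0.6027, -0.5240, -0.6018]
J4: z=[0.1754, 0.6488, -0.7405] o=[-0.6332, 0.3956, -0.1523] → [0.3555, -0.0454, 0.0445, 0.1754, 0.6488, -0.7405]
J5: z=[-0.7112, 0.6036, 0.3604] o=[-0.4057, 0.6616, -0.1490] → [0.6673, 0.4458, 0.5700, -0.7112, 0.6036, 0.3604]
J6: z=[-0.7030, -0.6155, -0.3563] o=[-0.4039, 0.5247, 0.0838] → [-0.4828, 0.5332, 0.0316, -0.7030, -0.6155, -0.3563]
V = J·q̇ = [0.4705, 0.4645, 0.6389, -0.9712, 0.6738, 0.9772]

0.4705 0.4645 0.6389 -0.9712 0.6738 0.9772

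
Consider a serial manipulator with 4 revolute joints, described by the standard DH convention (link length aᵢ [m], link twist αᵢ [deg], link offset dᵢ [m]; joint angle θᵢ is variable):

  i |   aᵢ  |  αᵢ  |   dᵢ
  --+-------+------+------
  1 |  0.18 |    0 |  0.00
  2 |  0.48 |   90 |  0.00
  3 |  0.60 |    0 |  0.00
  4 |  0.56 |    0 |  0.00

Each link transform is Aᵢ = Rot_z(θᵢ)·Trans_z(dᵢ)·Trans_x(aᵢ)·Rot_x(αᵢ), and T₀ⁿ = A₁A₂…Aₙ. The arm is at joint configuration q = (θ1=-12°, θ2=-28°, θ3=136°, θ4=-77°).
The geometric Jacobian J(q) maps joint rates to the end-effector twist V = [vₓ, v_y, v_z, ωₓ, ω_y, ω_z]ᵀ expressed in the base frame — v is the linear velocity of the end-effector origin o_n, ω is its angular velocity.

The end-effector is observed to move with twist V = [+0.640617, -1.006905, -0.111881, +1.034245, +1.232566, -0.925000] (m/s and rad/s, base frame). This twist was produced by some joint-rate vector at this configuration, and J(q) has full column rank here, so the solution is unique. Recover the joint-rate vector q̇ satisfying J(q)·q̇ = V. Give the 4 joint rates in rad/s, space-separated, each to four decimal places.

o_n = [0.4341, -0.2539, 0.8968]
J₁: ẑ×o_n = [0.2539, 0.4341, -0.0000], ω = ẑ
J2: z=[0.0000, 0.0000, 1.0000] o=[0.1761, -0.0374, 0.0000] → [0.2165, 0.2580, -0.0000, 0.0000, 0.0000, 1.0000]
J3: z=[-0.6428, -0.7660, 0.0000] o=[0.5438, -0.3460, 0.0000] → [-0.6870, 0.5765, -0.1432, -0.6428, -0.7660, 0.0000]
J4: z=[-0.6428, -0.7660, 0.0000] o=[0.2131, -0.0685, 0.4168] → [-0.3677, 0.3085, 0.2884, -0.6428, -0.7660, 0.0000]
q̇ = J⁺·V = [-0.3020, -0.6230, -0.8160, -0.7930]

-0.3020 -0.6230 -0.8160 -0.7930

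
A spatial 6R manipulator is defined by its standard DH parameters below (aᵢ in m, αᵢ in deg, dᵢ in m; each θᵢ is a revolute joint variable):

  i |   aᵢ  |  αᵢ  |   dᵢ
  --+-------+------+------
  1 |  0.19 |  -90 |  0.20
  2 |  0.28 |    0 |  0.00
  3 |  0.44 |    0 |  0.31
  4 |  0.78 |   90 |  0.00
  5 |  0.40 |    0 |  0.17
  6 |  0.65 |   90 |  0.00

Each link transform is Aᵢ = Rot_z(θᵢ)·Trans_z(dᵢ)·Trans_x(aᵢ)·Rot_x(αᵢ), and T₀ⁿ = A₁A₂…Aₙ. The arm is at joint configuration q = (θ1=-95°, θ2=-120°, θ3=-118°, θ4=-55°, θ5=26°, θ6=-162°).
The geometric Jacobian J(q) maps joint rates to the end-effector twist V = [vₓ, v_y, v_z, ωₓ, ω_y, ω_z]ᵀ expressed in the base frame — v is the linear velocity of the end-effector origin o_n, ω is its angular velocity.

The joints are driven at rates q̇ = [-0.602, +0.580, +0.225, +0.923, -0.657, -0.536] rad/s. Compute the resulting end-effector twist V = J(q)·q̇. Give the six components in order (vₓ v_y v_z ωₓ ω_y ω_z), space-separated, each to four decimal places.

o_n = [0.0131, -0.2379, -0.4828]
J₁: ẑ×o_n = [0.2379, 0.0131, -0.0000], ω = ẑ
J2: z=[0.9962, -0.0872, 0.0000] o=[-0.0166, -0.1893, 0.2000] → [0.0595, 0.6802, -0.0459, 0.9962, -0.0872, 0.0000]
J3: z=[0.9962, -0.0872, 0.0000] o=[-0.0044, -0.0498, 0.4425] → [0.0806, 0.9217, -0.1859, 0.9962, -0.0872, 0.0000]
J4: z=[0.9962, -0.0872, 0.0000] o=[0.3248, 0.1554, 0.0693] → [0.0481, 0.5500, -0.4190, 0.9962, -0.0872, 0.0000]
J5: z=[-0.0802, -0.9170, 0.3907] o=[0.2982, -0.1482, -0.6486] → [-0.1170, -0.0981, -0.2542, -0.0802, -0.9170, 0.3907]
J6: z=[-0.0802, -0.9170, 0.3907] o=[0.4470, -0.4593, -0.9132] → [-0.4812, -0.1350, -0.4156, -0.0802, -0.9170, 0.3907]
V = J·q̇ = [0.2886, 1.2384, -0.0654, 1.8171, 0.9434, -1.0681]

0.2886 1.2384 -0.0654 1.8171 0.9434 -1.0681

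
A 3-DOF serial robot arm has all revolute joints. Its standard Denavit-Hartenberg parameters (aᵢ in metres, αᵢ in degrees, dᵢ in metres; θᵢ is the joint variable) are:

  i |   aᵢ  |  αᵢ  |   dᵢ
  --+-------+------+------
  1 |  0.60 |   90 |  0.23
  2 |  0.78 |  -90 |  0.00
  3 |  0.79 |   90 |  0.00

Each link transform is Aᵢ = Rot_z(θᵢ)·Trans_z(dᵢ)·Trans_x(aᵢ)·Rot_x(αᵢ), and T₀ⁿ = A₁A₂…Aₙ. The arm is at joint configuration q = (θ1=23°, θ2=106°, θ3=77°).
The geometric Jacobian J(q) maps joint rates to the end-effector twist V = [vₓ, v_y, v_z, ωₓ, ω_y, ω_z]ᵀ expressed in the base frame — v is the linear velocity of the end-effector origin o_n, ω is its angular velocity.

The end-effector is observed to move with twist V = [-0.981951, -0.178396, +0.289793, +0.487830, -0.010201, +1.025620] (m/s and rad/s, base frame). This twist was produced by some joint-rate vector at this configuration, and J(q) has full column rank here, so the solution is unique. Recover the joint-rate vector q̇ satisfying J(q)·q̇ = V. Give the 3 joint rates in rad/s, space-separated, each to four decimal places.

0.8980 0.2000 -0.4630

o_n = [0.0085, 0.8399, 1.1506]
J₁: ẑ×o_n = [-0.8399, 0.0085, 0.0000], ω = ẑ
J2: z=[0.3907, -0.9205, 0.0000] o=[0.5523, 0.2344, 0.2300] → [-0.8474, -0.3597, -0.2640, 0.3907, -0.9205, 0.0000]
J3: z=[-0.8848, -0.3756, -0.2756] o=[0.3544, 0.1504, 0.9798] → [0.1259, 0.2465, -0.7399, -0.8848, -0.3756, -0.2756]
q̇ = J⁺·V = [0.8980, 0.2000, -0.4630]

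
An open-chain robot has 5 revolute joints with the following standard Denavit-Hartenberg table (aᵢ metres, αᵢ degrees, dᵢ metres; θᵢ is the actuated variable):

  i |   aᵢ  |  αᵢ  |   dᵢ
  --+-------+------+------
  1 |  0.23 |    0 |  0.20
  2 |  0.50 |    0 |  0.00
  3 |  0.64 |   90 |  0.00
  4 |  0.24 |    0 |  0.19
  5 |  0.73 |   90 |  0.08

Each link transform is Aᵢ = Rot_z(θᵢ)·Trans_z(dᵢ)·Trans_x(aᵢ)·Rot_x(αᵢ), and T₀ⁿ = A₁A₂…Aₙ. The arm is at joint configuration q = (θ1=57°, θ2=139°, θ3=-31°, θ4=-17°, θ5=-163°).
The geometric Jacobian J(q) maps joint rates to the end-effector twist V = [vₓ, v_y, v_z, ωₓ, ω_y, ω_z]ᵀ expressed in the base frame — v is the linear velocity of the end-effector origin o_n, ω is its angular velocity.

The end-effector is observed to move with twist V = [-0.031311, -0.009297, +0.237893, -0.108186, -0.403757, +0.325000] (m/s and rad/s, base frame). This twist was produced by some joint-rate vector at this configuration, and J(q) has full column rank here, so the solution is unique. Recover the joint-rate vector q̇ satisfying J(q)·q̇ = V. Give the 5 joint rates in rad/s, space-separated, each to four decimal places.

o_n = [-0.4202, 0.3520, 0.1298]
J₁: ẑ×o_n = [-0.3520, -0.4202, 0.0000], ω = ẑ
J2: z=[0.0000, 0.0000, 1.0000] o=[0.1253, 0.1929, 0.2000] → [-0.1591, -0.5455, 0.0000, 0.0000, 0.0000, 1.0000]
J3: z=[0.0000, 0.0000, 1.0000] o=[-0.3554, 0.0551, 0.2000] → [-0.2969, -0.0649, 0.0000, 0.0000, 0.0000, 1.0000]
J4: z=[0.2588, 0.9659, 0.0000] o=[-0.9736, 0.2207, 0.2000] → [-0.0678, 0.0182, -0.5005, 0.2588, 0.9659, 0.0000]
J5: z=[0.2588, 0.9659, 0.0000] o=[-1.1461, 0.4636, 0.1298] → [0.0000, 0.0000, -0.7300, 0.2588, 0.9659, 0.0000]
q̇ = J⁺·V = [-0.3200, 0.2010, 0.4440, -0.2930, -0.1250]

-0.3200 0.2010 0.4440 -0.2930 -0.1250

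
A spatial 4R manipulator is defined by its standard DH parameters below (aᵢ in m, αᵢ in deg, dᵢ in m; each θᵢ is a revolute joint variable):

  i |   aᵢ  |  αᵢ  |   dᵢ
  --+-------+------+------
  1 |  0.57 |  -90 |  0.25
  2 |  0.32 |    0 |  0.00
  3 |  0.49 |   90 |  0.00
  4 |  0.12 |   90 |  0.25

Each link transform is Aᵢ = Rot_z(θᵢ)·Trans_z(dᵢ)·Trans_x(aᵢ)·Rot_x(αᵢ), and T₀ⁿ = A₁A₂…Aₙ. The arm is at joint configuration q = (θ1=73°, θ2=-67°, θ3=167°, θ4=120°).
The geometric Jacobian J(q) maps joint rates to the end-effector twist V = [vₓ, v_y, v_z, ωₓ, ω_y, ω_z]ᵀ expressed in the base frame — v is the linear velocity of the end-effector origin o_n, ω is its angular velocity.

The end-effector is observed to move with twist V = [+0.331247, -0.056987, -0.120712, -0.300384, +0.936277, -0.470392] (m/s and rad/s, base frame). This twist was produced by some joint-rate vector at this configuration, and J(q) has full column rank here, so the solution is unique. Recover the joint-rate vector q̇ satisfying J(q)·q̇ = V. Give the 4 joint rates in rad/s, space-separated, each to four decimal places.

o_n = [0.1540, 0.8591, 0.0777]
J₁: ẑ×o_n = [-0.8591, 0.1540, 0.0000], ω = ẑ
J2: z=[-0.9563, 0.2924, 0.0000] o=[0.1667, 0.5451, 0.2500] → [-0.0504, -0.1648, -0.2966, -0.9563, 0.2924, 0.0000]
J3: z=[-0.9563, 0.2924, 0.0000] o=[0.2032, 0.6647, 0.5446] → [-0.1365, -0.4465, -0.1715, -0.9563, 0.2924, 0.0000]
J4: z=[0.2879, 0.9418, -0.1736] o=[0.1783, 0.5833, 0.0620] → [0.0627, -0.0003, 0.1023, 0.2879, 0.9418, -0.1736]
q̇ = J⁺·V = [-0.3280, 0.8670, -0.3060, 0.8200]

-0.3280 0.8670 -0.3060 0.8200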